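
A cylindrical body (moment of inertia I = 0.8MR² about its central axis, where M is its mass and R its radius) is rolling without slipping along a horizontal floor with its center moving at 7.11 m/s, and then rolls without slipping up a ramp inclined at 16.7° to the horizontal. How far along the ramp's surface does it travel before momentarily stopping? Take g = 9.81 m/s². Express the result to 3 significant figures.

d ≈ 16.1 m

Here I = 0.8MR², so the shape factor k = I/(MR²) = 0.8.
Since it rolls without slipping, ω = v/R and KE = ½Mv² + ½Iω² = ½(1+k)Mv² = (9/10)Mv².
Setting this equal to Mgh gives the vertical rise h = (1+k)v₀²/(2g) = 1.8×7.11²/(2×9.81) = 4.638 m.
The distance along the slope is d = h/sinθ = 4.638/sin16.7° ≈ 16.1 m.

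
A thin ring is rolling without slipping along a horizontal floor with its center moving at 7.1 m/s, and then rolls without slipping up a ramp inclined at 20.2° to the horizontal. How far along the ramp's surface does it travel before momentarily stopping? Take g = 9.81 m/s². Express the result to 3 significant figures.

d ≈ 14.9 m

With I = MR², the ratio k = I/(MR²) is 1.
The rolling condition ω = v/R makes the rotational term ½I(v/R)² = ½kMv², so KE_total = ½(1+k)Mv² = Mv².
Setting this equal to Mgh gives the vertical rise h = (1+k)v₀²/(2g) = 2×7.1²/(2×9.81) = 5.139 m.
Along the incline, d = h/sinθ = 5.139/sin20.2° ≈ 14.9 m.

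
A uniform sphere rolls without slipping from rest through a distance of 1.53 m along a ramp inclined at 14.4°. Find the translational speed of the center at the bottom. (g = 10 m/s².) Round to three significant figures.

v ≈ 2.33 m/s

With I = (2/5)MR², the ratio k = I/(MR²) is 0.4.
Rolling without slipping gives ω = v/R, so the total kinetic energy is ½Mv² + ½Iω² = ½(1+k)Mv² = (7/10)Mv².
The vertical drop is h = L sinθ = 1.53 × sin14.4° = 0.3805 m.
Energy conservation: Mgh = (7/10)Mv², so v = √(2gh/(1+k)) = √(2 × 10 × 0.3805 / 1.4) ≈ 2.33 m/s.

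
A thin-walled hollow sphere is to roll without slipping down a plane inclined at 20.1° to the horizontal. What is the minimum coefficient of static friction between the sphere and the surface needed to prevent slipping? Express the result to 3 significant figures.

μ_min ≈ 0.146

With I = (2/3)MR², the ratio k = I/(MR²) is 2/3.
Along the incline Mg sinθ − f = Ma, and torque about the center fR = Iα = kMR²(a/R) gives f = kMa.
These give a = g sinθ/(1+k) and the required friction f = kMg sinθ/(1+k).
With N = Mg cosθ, the no-slip condition f ≤ μN gives μ_min = f/N = k tanθ/(1+k).
μ_min = (2/3) × tan20.1° / 1.667 ≈ 0.146.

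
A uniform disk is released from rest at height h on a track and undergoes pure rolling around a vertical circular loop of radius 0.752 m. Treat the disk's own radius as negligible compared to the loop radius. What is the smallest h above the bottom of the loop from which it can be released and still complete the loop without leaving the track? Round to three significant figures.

h_min ≈ 2.07 m

With I = (1/2)MR², the ratio k = I/(MR²) is 0.5.
At the top of the loop, the minimum-contact condition is Mg = Mv_top²/r, so v_top² = gr.
With ω = v/R, the kinetic energy at speed v is ½(1+k)Mv² = (3/4)Mv².
Energy conservation from release (height h) to the top (height 2r): Mgh = Mg(2r) + (3/4)M·gr.
Thus h_min = 2r + (1+k)r/2 = r(2 + 1.5/2) = 0.752 × 2.75 ≈ 2.07 m.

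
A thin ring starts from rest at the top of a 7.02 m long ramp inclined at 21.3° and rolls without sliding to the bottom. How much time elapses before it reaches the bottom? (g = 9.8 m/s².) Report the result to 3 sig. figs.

For this body I = MR², i.e. k = I/(MR²) = 1.
Translational: Mg sinθ − f = Ma. Rotational about the CM: fR = Iα = kMRa, so f = kMa.
Hence a = g sinθ/(1+k) = 9.8×sin21.3°/2 = 1.78 m/s².
With constant a from rest, t = √(2L/a) = √(2·7.02/1.78) ≈ 2.81 s.

t ≈ 2.81 s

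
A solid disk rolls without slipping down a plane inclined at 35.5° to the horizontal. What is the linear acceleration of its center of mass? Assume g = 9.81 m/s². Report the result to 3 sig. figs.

With I = (1/2)MR², the ratio k = I/(MR²) is 0.5.
Translational: Mg sinθ − f = Ma. Rotational about the CM: fR = Iα = kMRa, so f = kMa.
Eliminating f: Mg sinθ = (1+k)Ma, so a = g sinθ/(1+k) = 9.81 × sin35.5° / 1.5 ≈ 3.80 m/s².

a ≈ 3.80 m/s²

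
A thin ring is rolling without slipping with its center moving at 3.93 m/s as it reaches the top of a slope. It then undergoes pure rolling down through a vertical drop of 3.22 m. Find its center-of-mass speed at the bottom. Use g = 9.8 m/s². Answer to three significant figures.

v ≈ 6.86 m/s

Here I = MR², so the shape factor k = I/(MR²) = 1.
Pure rolling means v = ωR; then KE = ½Mv² + ½I(v/R)² = ½(1+k)Mv² = Mv².
Conserving energy between top and bottom: Mv² = Mv₀² + Mgh, hence v² = v₀² + 2gh/(1+k).
v = √(3.93² + 2×9.8×3.22/2) = √47 ≈ 6.86 m/s.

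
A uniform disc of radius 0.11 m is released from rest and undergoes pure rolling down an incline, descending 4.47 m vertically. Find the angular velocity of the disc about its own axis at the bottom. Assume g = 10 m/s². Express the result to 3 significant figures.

ω ≈ 70.2 rad/s

Here I = (1/2)MR², so the shape factor k = I/(MR²) = 0.5.
Since it rolls without slipping, ω = v/R and KE = ½Mv² + ½Iω² = ½(1+k)Mv² = (3/4)Mv².
Energy conservation Mgh = ½(1+k)Mv² gives v = √(2gh/(1+k)) = √(2 × 10 × 4.47 / 1.5) = 7.72 m/s.
The angular speed follows from ω = v/R = 7.72/0.11 ≈ 70.2 rad/s.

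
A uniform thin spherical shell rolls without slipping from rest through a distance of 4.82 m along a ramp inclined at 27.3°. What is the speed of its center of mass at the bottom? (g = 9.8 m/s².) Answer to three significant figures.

v ≈ 5.10 m/s

The moment of inertia is (2/3)MR², giving k ≡ I/(MR²) = 2/3.
Since it rolls without slipping, ω = v/R and KE = ½Mv² + ½Iω² = ½(1+k)Mv² = (5/6)Mv².
The vertical drop is h = L sinθ = 4.82 × sin27.3° = 2.211 m.
Energy conservation: Mgh = (5/6)Mv², so v = √(2gh/(1+k)) = √(2 × 9.8 × 2.211 / 1.667) ≈ 5.10 m/s.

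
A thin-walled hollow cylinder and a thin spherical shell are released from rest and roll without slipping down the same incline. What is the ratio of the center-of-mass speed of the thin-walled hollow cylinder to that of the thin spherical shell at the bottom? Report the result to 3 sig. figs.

Each satisfies Mgh = ½(1+k)Mv² with k = I/(MR²), so v ∝ 1/√(1+k).
For the thin-walled hollow cylinder k = 1; for the thin spherical shell k = 2/3.
v₁/v₂ = √((1+k₂)/(1+k₁)) = √(1.667/2) ≈ 0.913.

v_ratio ≈ 0.913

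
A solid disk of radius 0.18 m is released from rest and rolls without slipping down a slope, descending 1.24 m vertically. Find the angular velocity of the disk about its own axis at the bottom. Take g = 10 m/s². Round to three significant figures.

ω ≈ 22.6 rad/s

Here I = (1/2)MR², so the shape factor k = I/(MR²) = 0.5.
The rolling condition ω = v/R makes the rotational term ½I(v/R)² = ½kMv², so KE_total = ½(1+k)Mv² = (3/4)Mv².
Energy conservation Mgh = ½(1+k)Mv² gives v = √(2gh/(1+k)) = √(2 × 10 × 1.24 / 1.5) = 4.066 m/s.
Then ω = v/R = 4.066 / 0.18 ≈ 22.6 rad/s.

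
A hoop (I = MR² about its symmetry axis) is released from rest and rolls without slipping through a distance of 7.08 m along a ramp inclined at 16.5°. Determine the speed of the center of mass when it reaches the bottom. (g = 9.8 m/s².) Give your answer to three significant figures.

v ≈ 4.44 m/s

With I = MR², the ratio k = I/(MR²) is 1.
Pure rolling means v = ωR; then KE = ½Mv² + ½I(v/R)² = ½(1+k)Mv² = Mv².
The vertical drop is h = L sinθ = 7.08 × sin16.5° = 2.011 m.
Setting Mgh = Mv² gives v = √(2gh/(1+k)) = √(2·9.8·2.011/2) ≈ 4.44 m/s.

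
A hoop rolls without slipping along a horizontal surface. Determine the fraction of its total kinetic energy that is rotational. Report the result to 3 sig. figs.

fraction ≈ 0.500

With I = MR², the ratio k = I/(MR²) is 1.
Since ω = v/R, the translational part is ½Mv² and the rotational part is ½I(v/R)² = ½kMv²; the total is ½(1+k)Mv².
The rotational fraction is therefore k/(1+k) = 1/2 ≈ 0.500.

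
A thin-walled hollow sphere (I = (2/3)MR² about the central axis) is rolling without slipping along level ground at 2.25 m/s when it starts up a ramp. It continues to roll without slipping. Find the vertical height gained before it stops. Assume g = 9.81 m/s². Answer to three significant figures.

h ≈ 0.430 m

The moment of inertia is (2/3)MR², giving k ≡ I/(MR²) = 2/3.
Rolling without slipping gives ω = v/R, so the total kinetic energy is ½Mv² + ½Iω² = ½(1+k)Mv² = (5/6)Mv².
All of this converts to potential energy at the highest point: (5/6)Mv₀² = Mgh.
Thus h = (1+k)v₀²/(2g) = 1.667 × 2.25² / (2 × 9.81) ≈ 0.430 m.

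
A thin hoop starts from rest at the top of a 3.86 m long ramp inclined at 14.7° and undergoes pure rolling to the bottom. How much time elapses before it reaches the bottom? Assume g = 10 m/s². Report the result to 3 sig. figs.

t ≈ 2.47 s

For this body I = MR², i.e. k = I/(MR²) = 1.
Translational: Mg sinθ − f = Ma. Rotational about the CM: fR = Iα = kMRa, so f = kMa.
Hence a = g sinθ/(1+k) = 10×sin14.7°/2 = 1.269 m/s².
Starting from rest, L = ½at², so t = √(2L/a) = √(2×3.86/1.269) ≈ 2.47 s.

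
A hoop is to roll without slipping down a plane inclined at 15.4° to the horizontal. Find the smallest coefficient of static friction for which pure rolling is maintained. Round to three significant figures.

μ_min ≈ 0.138

The moment of inertia is MR², giving k ≡ I/(MR²) = 1.
Along the incline Mg sinθ − f = Ma, and torque about the center fR = Iα = kMR²(a/R) gives f = kMa.
These give a = g sinθ/(1+k) and the required friction f = kMg sinθ/(1+k).
The normal force is N = Mg cosθ, so μ_min = f/N = k tanθ/(1+k).
μ_min = 1 × tan15.4° / 2 ≈ 0.138.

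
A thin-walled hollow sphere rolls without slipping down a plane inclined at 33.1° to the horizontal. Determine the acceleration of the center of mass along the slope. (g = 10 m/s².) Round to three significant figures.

a ≈ 3.28 m/s²

For this body I = (2/3)MR², i.e. k = I/(MR²) = 2/3.
Translational: Mg sinθ − f = Ma. Rotational about the CM: fR = Iα = kMRa, so f = kMa.
Eliminating f: Mg sinθ = (1+k)Ma, so a = g sinθ/(1+k) = 10 × sin33.1° / 1.667 ≈ 3.28 m/s².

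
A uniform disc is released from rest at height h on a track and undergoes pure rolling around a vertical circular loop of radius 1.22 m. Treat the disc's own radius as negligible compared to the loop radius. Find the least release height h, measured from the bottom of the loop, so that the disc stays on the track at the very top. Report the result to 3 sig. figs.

The moment of inertia is (1/2)MR², giving k ≡ I/(MR²) = 0.5.
At the top of the loop, the minimum-contact condition is Mg = Mv_top²/r, so v_top² = gr.
With ω = v/R, the kinetic energy at speed v is ½(1+k)Mv² = (3/4)Mv².
Energy conservation from release (height h) to the top (height 2r): Mgh = Mg(2r) + (3/4)M·gr.
Thus h_min = 2r + (1+k)r/2 = r(2 + 1.5/2) = 1.22 × 2.75 ≈ 3.36 m.

h_min ≈ 3.36 m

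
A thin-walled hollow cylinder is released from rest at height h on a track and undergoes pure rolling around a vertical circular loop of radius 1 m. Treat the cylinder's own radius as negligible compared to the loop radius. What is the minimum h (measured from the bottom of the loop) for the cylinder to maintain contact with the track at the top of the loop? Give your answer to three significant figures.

Here I = MR², so the shape factor k = I/(MR²) = 1.
At the top of the loop, the minimum-contact condition is Mg = Mv_top²/r, so v_top² = gr.
With ω = v/R, the kinetic energy at speed v is ½(1+k)Mv² = Mv².
Energy conservation from release (height h) to the top (height 2r): Mgh = Mg(2r) + M·gr.
Thus h_min = 2r + (1+k)r/2 = r(2 + 2/2) = 1 × 3 ≈ 3.00 m.

h_min ≈ 3.00 m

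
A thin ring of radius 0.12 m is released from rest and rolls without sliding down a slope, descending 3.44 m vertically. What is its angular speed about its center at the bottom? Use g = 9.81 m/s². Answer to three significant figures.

ω ≈ 48.4 rad/s

For this body I = MR², i.e. k = I/(MR²) = 1.
Since it rolls without slipping, ω = v/R and KE = ½Mv² + ½Iω² = ½(1+k)Mv² = Mv².
Energy conservation Mgh = ½(1+k)Mv² gives v = √(2gh/(1+k)) = √(2 × 9.81 × 3.44 / 2) = 5.809 m/s.
The angular speed follows from ω = v/R = 5.809/0.12 ≈ 48.4 rad/s.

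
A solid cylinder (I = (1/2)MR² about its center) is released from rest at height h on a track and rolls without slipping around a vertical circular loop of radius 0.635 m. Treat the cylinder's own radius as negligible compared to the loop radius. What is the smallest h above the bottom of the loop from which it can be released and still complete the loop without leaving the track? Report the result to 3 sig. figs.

Here I = (1/2)MR², so the shape factor k = I/(MR²) = 0.5.
At the top of the loop, the minimum-contact condition is Mg = Mv_top²/r, so v_top² = gr.
With ω = v/R, the kinetic energy at speed v is ½(1+k)Mv² = (3/4)Mv².
Energy conservation from release (height h) to the top (height 2r): Mgh = Mg(2r) + (3/4)M·gr.
Thus h_min = 2r + (1+k)r/2 = r(2 + 1.5/2) = 0.635 × 2.75 ≈ 1.75 m.

h_min ≈ 1.75 m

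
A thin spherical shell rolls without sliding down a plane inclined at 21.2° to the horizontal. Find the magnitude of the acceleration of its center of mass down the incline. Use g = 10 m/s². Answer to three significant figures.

Here I = (2/3)MR², so the shape factor k = I/(MR²) = 2/3.
Along the incline Mg sinθ − f = Ma, and torque about the center fR = Iα = kMR²(a/R) gives f = kMa.
Eliminating f: Mg sinθ = (1+k)Ma, so a = g sinθ/(1+k) = 10 × sin21.2° / 1.667 ≈ 2.17 m/s².

a ≈ 2.17 m/s²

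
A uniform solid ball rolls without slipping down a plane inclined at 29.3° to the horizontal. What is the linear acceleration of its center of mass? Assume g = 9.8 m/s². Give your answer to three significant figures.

Here I = (2/5)MR², so the shape factor k = I/(MR²) = 0.4.
Newton's second law down the slope: Mg sinθ − f = Ma. The torque equation fR = Iα (with α = a/R) gives f = kMa.
Eliminating f: Mg sinθ = (1+k)Ma, so a = g sinθ/(1+k) = 9.8 × sin29.3° / 1.4 ≈ 3.43 m/s².

a ≈ 3.43 m/s²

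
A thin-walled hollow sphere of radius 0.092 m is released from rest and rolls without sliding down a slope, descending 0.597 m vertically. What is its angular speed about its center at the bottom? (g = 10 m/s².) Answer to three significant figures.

The moment of inertia is (2/3)MR², giving k ≡ I/(MR²) = 2/3.
The rolling condition ω = v/R makes the rotational term ½I(v/R)² = ½kMv², so KE_total = ½(1+k)Mv² = (5/6)Mv².
Energy conservation Mgh = ½(1+k)Mv² gives v = √(2gh/(1+k)) = √(2 × 10 × 0.597 / 1.667) = 2.677 m/s.
Then ω = v/R = 2.677 / 0.092 ≈ 29.1 rad/s.

ω ≈ 29.1 rad/s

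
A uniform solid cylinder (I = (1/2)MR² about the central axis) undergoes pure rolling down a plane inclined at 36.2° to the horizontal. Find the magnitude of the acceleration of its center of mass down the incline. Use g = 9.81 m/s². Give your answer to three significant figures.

a ≈ 3.86 m/s²

With I = (1/2)MR², the ratio k = I/(MR²) is 0.5.
Newton's second law down the slope: Mg sinθ − f = Ma. The torque equation fR = Iα (with α = a/R) gives f = kMa.
Eliminating f: Mg sinθ = (1+k)Ma, so a = g sinθ/(1+k) = 9.81 × sin36.2° / 1.5 ≈ 3.86 m/s².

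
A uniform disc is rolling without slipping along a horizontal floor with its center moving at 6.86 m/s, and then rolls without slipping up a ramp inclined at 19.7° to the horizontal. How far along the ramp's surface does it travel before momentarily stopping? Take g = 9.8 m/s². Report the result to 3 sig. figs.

Here I = (1/2)MR², so the shape factor k = I/(MR²) = 0.5.
The rolling condition ω = v/R makes the rotational term ½I(v/R)² = ½kMv², so KE_total = ½(1+k)Mv² = (3/4)Mv².
Setting this equal to Mgh gives the vertical rise h = (1+k)v₀²/(2g) = 1.5×6.86²/(2×9.8) = 3.602 m.
Along the incline, d = h/sinθ = 3.602/sin19.7° ≈ 10.7 m.

d ≈ 10.7 m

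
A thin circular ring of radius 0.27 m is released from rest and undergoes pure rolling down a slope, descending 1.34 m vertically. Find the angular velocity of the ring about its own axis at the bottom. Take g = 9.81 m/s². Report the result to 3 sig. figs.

ω ≈ 13.4 rad/s

For this body I = MR², i.e. k = I/(MR²) = 1.
Pure rolling means v = ωR; then KE = ½Mv² + ½I(v/R)² = ½(1+k)Mv² = Mv².
Energy conservation Mgh = ½(1+k)Mv² gives v = √(2gh/(1+k)) = √(2 × 9.81 × 1.34 / 2) = 3.626 m/s.
Then ω = v/R = 3.626 / 0.27 ≈ 13.4 rad/s.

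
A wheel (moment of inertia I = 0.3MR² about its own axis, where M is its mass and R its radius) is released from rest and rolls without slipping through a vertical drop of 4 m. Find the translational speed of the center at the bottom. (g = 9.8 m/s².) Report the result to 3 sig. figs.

For this body I = 0.3MR², i.e. k = I/(MR²) = 0.3.
The rolling condition ω = v/R makes the rotational term ½I(v/R)² = ½kMv², so KE_total = ½(1+k)Mv² = (13/20)Mv².
Energy conservation: Mgh = (13/20)Mv², so v = √(2gh/(1+k)) = √(2 × 9.8 × 4 / 1.3) ≈ 7.77 m/s.

v ≈ 7.77 m/s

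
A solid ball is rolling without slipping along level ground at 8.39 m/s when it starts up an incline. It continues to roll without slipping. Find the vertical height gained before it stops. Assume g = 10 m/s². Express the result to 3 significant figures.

The moment of inertia is (2/5)MR², giving k ≡ I/(MR²) = 0.4.
Rolling without slipping gives ω = v/R, so the total kinetic energy is ½Mv² + ½Iω² = ½(1+k)Mv² = (7/10)Mv².
All of this converts to potential energy at the highest point: (7/10)Mv₀² = Mgh.
Thus h = (1+k)v₀²/(2g) = 1.4 × 8.39² / (2 × 10) ≈ 4.93 m.

h ≈ 4.93 m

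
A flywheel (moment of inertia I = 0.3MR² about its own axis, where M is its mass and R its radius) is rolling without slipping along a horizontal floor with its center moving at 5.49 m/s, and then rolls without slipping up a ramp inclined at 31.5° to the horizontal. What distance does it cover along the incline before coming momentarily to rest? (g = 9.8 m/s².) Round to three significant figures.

For this body I = 0.3MR², i.e. k = I/(MR²) = 0.3.
Pure rolling means v = ωR; then KE = ½Mv² + ½I(v/R)² = ½(1+k)Mv² = (13/20)Mv².
Setting this equal to Mgh gives the vertical rise h = (1+k)v₀²/(2g) = 1.3×5.49²/(2×9.8) = 1.999 m.
The distance along the slope is d = h/sinθ = 1.999/sin31.5° ≈ 3.83 m.

d ≈ 3.83 m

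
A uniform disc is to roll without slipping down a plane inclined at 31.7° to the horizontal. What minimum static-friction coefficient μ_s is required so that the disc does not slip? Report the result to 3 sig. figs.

For this body I = (1/2)MR², i.e. k = I/(MR²) = 0.5.
Along the incline Mg sinθ − f = Ma, and torque about the center fR = Iα = kMR²(a/R) gives f = kMa.
These give a = g sinθ/(1+k) and the required friction f = kMg sinθ/(1+k).
With N = Mg cosθ, the no-slip condition f ≤ μN gives μ_min = f/N = k tanθ/(1+k).
μ_min = 0.5 × tan31.7° / 1.5 ≈ 0.206.

μ_min ≈ 0.206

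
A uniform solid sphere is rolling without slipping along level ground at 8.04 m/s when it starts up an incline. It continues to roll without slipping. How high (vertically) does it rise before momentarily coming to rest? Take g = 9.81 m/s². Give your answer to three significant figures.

h ≈ 4.61 m

For this body I = (2/5)MR², i.e. k = I/(MR²) = 0.4.
Pure rolling means v = ωR; then KE = ½Mv² + ½I(v/R)² = ½(1+k)Mv² = (7/10)Mv².
All of this converts to potential energy at the highest point: (7/10)Mv₀² = Mgh.
Thus h = (1+k)v₀²/(2g) = 1.4 × 8.04² / (2 × 9.81) ≈ 4.61 m.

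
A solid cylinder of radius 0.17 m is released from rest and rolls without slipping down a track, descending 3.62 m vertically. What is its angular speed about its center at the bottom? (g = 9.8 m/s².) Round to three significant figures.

ω ≈ 40.5 rad/s

For this body I = (1/2)MR², i.e. k = I/(MR²) = 0.5.
Rolling without slipping gives ω = v/R, so the total kinetic energy is ½Mv² + ½Iω² = ½(1+k)Mv² = (3/4)Mv².
Energy conservation Mgh = ½(1+k)Mv² gives v = √(2gh/(1+k)) = √(2 × 9.8 × 3.62 / 1.5) = 6.878 m/s.
Then ω = v/R = 6.878 / 0.17 ≈ 40.5 rad/s.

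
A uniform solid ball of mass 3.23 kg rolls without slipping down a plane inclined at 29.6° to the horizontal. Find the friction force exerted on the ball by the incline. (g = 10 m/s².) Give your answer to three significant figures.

f ≈ 4.56 N

With I = (2/5)MR², the ratio k = I/(MR²) is 0.4.
Translational: Mg sinθ − f = Ma. Rotational about the CM: fR = Iα = kMRa, so f = kMa.
Combining, a = g sinθ/(1+k) and f = kMa = kMg sinθ/(1+k).
f = 0.4 × 3.23 × 10 × sin29.6° / 1.4 ≈ 4.56 N.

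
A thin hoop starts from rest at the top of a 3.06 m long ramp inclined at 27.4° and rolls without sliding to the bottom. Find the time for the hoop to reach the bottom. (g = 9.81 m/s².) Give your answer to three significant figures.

t ≈ 1.65 s

Here I = MR², so the shape factor k = I/(MR²) = 1.
Translational: Mg sinθ − f = Ma. Rotational about the CM: fR = Iα = kMRa, so f = kMa.
Hence a = g sinθ/(1+k) = 9.81×sin27.4°/2 = 2.257 m/s².
With constant a from rest, t = √(2L/a) = √(2·3.06/2.257) ≈ 1.65 s.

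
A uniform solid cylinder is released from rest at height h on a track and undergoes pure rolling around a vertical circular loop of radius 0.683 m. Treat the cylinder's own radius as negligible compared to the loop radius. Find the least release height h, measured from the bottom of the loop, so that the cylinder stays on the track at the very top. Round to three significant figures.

The moment of inertia is (1/2)MR², giving k ≡ I/(MR²) = 0.5.
At the top, contact is just lost when gravity alone supplies the centripetal force: Mg = Mv_top²/r, i.e. v_top² = gr.
With ω = v/R, the kinetic energy at speed v is ½(1+k)Mv² = (3/4)Mv².
Energy conservation from release (height h) to the top (height 2r): Mgh = Mg(2r) + (3/4)M·gr.
Thus h_min = 2r + (1+k)r/2 = r(2 + 1.5/2) = 0.683 × 2.75 ≈ 1.88 m.

h_min ≈ 1.88 m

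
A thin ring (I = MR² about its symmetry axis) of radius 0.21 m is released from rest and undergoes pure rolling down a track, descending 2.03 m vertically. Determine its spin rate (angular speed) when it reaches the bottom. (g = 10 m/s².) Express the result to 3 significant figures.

ω ≈ 21.5 rad/s

For this body I = MR², i.e. k = I/(MR²) = 1.
Pure rolling means v = ωR; then KE = ½Mv² + ½I(v/R)² = ½(1+k)Mv² = Mv².
Energy conservation Mgh = ½(1+k)Mv² gives v = √(2gh/(1+k)) = √(2 × 10 × 2.03 / 2) = 4.506 m/s.
Then ω = v/R = 4.506 / 0.21 ≈ 21.5 rad/s.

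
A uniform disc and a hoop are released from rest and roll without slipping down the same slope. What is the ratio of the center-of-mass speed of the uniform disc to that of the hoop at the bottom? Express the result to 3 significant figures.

v_ratio ≈ 1.15

Each satisfies Mgh = ½(1+k)Mv² with k = I/(MR²), so v ∝ 1/√(1+k).
For the uniform disc k = 0.5; for the hoop k = 1.
v₁/v₂ = √((1+k₂)/(1+k₁)) = √(2/1.5) ≈ 1.15.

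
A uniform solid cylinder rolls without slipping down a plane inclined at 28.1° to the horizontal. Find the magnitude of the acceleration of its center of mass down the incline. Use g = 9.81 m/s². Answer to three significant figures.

For this body I = (1/2)MR², i.e. k = I/(MR²) = 0.5.
Along the incline Mg sinθ − f = Ma, and torque about the center fR = Iα = kMR²(a/R) gives f = kMa.
Eliminating f: Mg sinθ = (1+k)Ma, so a = g sinθ/(1+k) = 9.81 × sin28.1° / 1.5 ≈ 3.08 m/s².

a ≈ 3.08 m/s²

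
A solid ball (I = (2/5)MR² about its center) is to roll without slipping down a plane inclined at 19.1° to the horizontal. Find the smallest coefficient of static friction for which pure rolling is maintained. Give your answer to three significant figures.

With I = (2/5)MR², the ratio k = I/(MR²) is 0.4.
Newton's second law down the slope: Mg sinθ − f = Ma. The torque equation fR = Iα (with α = a/R) gives f = kMa.
These give a = g sinθ/(1+k) and the required friction f = kMg sinθ/(1+k).
With N = Mg cosθ, the no-slip condition f ≤ μN gives μ_min = f/N = k tanθ/(1+k).
μ_min = 0.4 × tan19.1° / 1.4 ≈ 0.0989.

μ_min ≈ 0.0989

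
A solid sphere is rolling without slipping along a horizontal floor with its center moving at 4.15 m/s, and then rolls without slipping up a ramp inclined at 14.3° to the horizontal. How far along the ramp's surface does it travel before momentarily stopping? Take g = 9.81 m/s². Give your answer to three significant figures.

Here I = (2/5)MR², so the shape factor k = I/(MR²) = 0.4.
The rolling condition ω = v/R makes the rotational term ½I(v/R)² = ½kMv², so KE_total = ½(1+k)Mv² = (7/10)Mv².
Setting this equal to Mgh gives the vertical rise h = (1+k)v₀²/(2g) = 1.4×4.15²/(2×9.81) = 1.229 m.
The distance along the slope is d = h/sinθ = 1.229/sin14.3° ≈ 4.98 m.

d ≈ 4.98 m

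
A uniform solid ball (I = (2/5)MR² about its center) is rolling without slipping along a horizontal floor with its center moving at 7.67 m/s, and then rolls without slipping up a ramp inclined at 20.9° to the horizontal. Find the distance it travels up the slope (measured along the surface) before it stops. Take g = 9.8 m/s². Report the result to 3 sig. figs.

d ≈ 11.8 m

For this body I = (2/5)MR², i.e. k = I/(MR²) = 0.4.
Pure rolling means v = ωR; then KE = ½Mv² + ½I(v/R)² = ½(1+k)Mv² = (7/10)Mv².
Setting this equal to Mgh gives the vertical rise h = (1+k)v₀²/(2g) = 1.4×7.67²/(2×9.8) = 4.202 m.
The distance along the slope is d = h/sinθ = 4.202/sin20.9° ≈ 11.8 m.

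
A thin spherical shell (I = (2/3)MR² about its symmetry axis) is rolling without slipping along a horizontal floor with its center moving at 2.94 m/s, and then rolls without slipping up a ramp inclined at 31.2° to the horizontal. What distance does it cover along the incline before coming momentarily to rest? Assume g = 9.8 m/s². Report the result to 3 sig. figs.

For this body I = (2/3)MR², i.e. k = I/(MR²) = 2/3.
Pure rolling means v = ωR; then KE = ½Mv² + ½I(v/R)² = ½(1+k)Mv² = (5/6)Mv².
Setting this equal to Mgh gives the vertical rise h = (1+k)v₀²/(2g) = 1.667×2.94²/(2×9.8) = 0.735 m.
The distance along the slope is d = h/sinθ = 0.735/sin31.2° ≈ 1.42 m.

d ≈ 1.42 m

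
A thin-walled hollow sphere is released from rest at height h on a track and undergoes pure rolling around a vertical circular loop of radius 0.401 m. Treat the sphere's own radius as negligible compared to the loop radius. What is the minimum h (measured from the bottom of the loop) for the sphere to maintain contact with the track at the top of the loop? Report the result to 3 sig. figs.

h_min ≈ 1.14 m

With I = (2/3)MR², the ratio k = I/(MR²) is 2/3.
At the top of the loop, the minimum-contact condition is Mg = Mv_top²/r, so v_top² = gr.
With ω = v/R, the kinetic energy at speed v is ½(1+k)Mv² = (5/6)Mv².
Energy conservation from release (height h) to the top (height 2r): Mgh = Mg(2r) + (5/6)M·gr.
Thus h_min = 2r + (1+k)r/2 = r(2 + 1.667/2) = 0.401 × 2.833 ≈ 1.14 m.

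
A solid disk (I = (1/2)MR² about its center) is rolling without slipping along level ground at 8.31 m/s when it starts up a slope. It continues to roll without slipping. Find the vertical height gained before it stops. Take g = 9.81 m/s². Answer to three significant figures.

h ≈ 5.28 m

Here I = (1/2)MR², so the shape factor k = I/(MR²) = 0.5.
Since it rolls without slipping, ω = v/R and KE = ½Mv² + ½Iω² = ½(1+k)Mv² = (3/4)Mv².
All of this converts to potential energy at the highest point: (3/4)Mv₀² = Mgh.
Thus h = (1+k)v₀²/(2g) = 1.5 × 8.31² / (2 × 9.81) ≈ 5.28 m.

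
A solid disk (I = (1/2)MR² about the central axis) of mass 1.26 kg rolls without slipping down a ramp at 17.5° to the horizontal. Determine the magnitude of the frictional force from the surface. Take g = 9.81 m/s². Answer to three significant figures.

Here I = (1/2)MR², so the shape factor k = I/(MR²) = 0.5.
Along the incline Mg sinθ − f = Ma, and torque about the center fR = Iα = kMR²(a/R) gives f = kMa.
Combining, a = g sinθ/(1+k) and f = kMa = kMg sinθ/(1+k).
f = 0.5 × 1.26 × 9.81 × sin17.5° / 1.5 ≈ 1.24 N.

f ≈ 1.24 N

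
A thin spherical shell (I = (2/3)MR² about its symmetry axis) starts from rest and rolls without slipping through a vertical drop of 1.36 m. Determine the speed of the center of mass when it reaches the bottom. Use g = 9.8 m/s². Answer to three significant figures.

v ≈ 4.00 m/s

For this body I = (2/3)MR², i.e. k = I/(MR²) = 2/3.
Pure rolling means v = ωR; then KE = ½Mv² + ½I(v/R)² = ½(1+k)Mv² = (5/6)Mv².
Setting Mgh = (5/6)Mv² gives v = √(2gh/(1+k)) = √(2·9.8·1.36/1.667) ≈ 4.00 m/s.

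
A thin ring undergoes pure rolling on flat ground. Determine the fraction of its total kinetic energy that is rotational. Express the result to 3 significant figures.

With I = MR², the ratio k = I/(MR²) is 1.
Since ω = v/R, the translational part is ½Mv² and the rotational part is ½I(v/R)² = ½kMv²; the total is ½(1+k)Mv².
The rotational fraction is therefore k/(1+k) = 1/2 ≈ 0.500.

fraction ≈ 0.500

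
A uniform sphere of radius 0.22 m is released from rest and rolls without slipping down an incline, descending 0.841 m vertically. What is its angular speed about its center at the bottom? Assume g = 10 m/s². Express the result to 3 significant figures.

Here I = (2/5)MR², so the shape factor k = I/(MR²) = 0.4.
Since it rolls without slipping, ω = v/R and KE = ½Mv² + ½Iω² = ½(1+k)Mv² = (7/10)Mv².
Energy conservation Mgh = ½(1+k)Mv² gives v = √(2gh/(1+k)) = √(2 × 10 × 0.841 / 1.4) = 3.466 m/s.
The angular speed follows from ω = v/R = 3.466/0.22 ≈ 15.8 rad/s.

ω ≈ 15.8 rad/s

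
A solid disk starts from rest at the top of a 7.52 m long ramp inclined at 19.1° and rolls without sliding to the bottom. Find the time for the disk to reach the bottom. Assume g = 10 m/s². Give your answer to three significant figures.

For this body I = (1/2)MR², i.e. k = I/(MR²) = 0.5.
Along the incline Mg sinθ − f = Ma, and torque about the center fR = Iα = kMR²(a/R) gives f = kMa.
Hence a = g sinθ/(1+k) = 10×sin19.1°/1.5 = 2.181 m/s².
With constant a from rest, t = √(2L/a) = √(2·7.52/2.181) ≈ 2.63 s.

t ≈ 2.63 s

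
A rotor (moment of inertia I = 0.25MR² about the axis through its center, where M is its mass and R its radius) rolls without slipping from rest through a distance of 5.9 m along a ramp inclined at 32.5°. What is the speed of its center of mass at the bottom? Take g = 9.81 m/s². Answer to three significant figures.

For this body I = 0.25MR², i.e. k = I/(MR²) = 0.25.
The rolling condition ω = v/R makes the rotational term ½I(v/R)² = ½kMv², so KE_total = ½(1+k)Mv² = (5/8)Mv².
The vertical drop is h = L sinθ = 5.9 × sin32.5° = 3.17 m.
Energy conservation: Mgh = (5/8)Mv², so v = √(2gh/(1+k)) = √(2 × 9.81 × 3.17 / 1.25) ≈ 7.05 m/s.

v ≈ 7.05 m/s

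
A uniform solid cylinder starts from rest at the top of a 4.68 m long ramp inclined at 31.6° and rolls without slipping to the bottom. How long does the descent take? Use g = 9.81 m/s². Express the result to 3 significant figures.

Here I = (1/2)MR², so the shape factor k = I/(MR²) = 0.5.
Translational: Mg sinθ − f = Ma. Rotational about the CM: fR = Iα = kMRa, so f = kMa.
Hence a = g sinθ/(1+k) = 9.81×sin31.6°/1.5 = 3.427 m/s².
With constant a from rest, t = √(2L/a) = √(2·4.68/3.427) ≈ 1.65 s.

t ≈ 1.65 s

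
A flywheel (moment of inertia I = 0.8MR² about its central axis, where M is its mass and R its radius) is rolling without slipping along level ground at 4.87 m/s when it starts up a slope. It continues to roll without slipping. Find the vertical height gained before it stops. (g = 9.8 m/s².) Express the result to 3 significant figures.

The moment of inertia is 0.8MR², giving k ≡ I/(MR²) = 0.8.
The rolling condition ω = v/R makes the rotational term ½I(v/R)² = ½kMv², so KE_total = ½(1+k)Mv² = (9/10)Mv².
At the top the kinetic energy is zero, so (9/10)Mv₀² = Mgh.
Thus h = (1+k)v₀²/(2g) = 1.8 × 4.87² / (2 × 9.8) ≈ 2.18 m.

h ≈ 2.18 m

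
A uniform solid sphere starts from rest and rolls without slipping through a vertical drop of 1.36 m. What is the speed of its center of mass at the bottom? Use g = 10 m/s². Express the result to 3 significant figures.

v ≈ 4.41 m/s

With I = (2/5)MR², the ratio k = I/(MR²) is 0.4.
Pure rolling means v = ωR; then KE = ½Mv² + ½I(v/R)² = ½(1+k)Mv² = (7/10)Mv².
Setting Mgh = (7/10)Mv² gives v = √(2gh/(1+k)) = √(2·10·1.36/1.4) ≈ 4.41 m/s.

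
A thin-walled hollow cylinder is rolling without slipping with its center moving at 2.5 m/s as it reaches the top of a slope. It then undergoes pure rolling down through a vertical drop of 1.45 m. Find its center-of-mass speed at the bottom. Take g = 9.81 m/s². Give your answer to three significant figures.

The moment of inertia is MR², giving k ≡ I/(MR²) = 1.
Since it rolls without slipping, ω = v/R and KE = ½Mv² + ½Iω² = ½(1+k)Mv² = Mv².
Energy conservation: Mv₀² + Mgh = Mv², so v² = v₀² + 2gh/(1+k).
v = √(2.5² + 2×9.81×1.45/2) = √20.47 ≈ 4.52 m/s.

v ≈ 4.52 m/s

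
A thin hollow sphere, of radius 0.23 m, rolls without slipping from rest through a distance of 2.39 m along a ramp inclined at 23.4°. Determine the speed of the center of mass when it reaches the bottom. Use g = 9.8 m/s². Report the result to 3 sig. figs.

With I = (2/3)MR², the ratio k = I/(MR²) is 2/3.
Rolling without slipping gives ω = v/R, so the total kinetic energy is ½Mv² + ½Iω² = ½(1+k)Mv² = (5/6)Mv².
The vertical drop is h = L sinθ = 2.39 × sin23.4° = 0.9492 m.
Setting Mgh = (5/6)Mv² gives v = √(2gh/(1+k)) = √(2·9.8·0.9492/1.667) ≈ 3.34 m/s.

v ≈ 3.34 m/s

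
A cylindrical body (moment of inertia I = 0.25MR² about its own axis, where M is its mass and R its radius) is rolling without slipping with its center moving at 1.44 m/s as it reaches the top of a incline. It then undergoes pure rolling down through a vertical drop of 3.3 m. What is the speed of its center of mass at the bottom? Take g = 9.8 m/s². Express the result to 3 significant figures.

v ≈ 7.34 m/s

With I = 0.25MR², the ratio k = I/(MR²) is 0.25.
Rolling without slipping gives ω = v/R, so the total kinetic energy is ½Mv² + ½Iω² = ½(1+k)Mv² = (5/8)Mv².
Energy conservation: (5/8)Mv₀² + Mgh = (5/8)Mv², so v² = v₀² + 2gh/(1+k).
v = √(1.44² + 2×9.8×3.3/1.25) = √53.82 ≈ 7.34 m/s.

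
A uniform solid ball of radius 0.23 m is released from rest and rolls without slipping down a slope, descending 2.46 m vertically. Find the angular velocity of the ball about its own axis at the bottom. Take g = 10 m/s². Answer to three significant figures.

ω ≈ 25.8 rad/s

With I = (2/5)MR², the ratio k = I/(MR²) is 0.4.
Since it rolls without slipping, ω = v/R and KE = ½Mv² + ½Iω² = ½(1+k)Mv² = (7/10)Mv².
Energy conservation Mgh = ½(1+k)Mv² gives v = √(2gh/(1+k)) = √(2 × 10 × 2.46 / 1.4) = 5.928 m/s.
Then ω = v/R = 5.928 / 0.23 ≈ 25.8 rad/s.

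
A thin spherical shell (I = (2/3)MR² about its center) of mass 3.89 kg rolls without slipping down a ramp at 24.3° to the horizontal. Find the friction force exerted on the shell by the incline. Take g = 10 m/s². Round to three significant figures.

With I = (2/3)MR², the ratio k = I/(MR²) is 2/3.
Along the incline Mg sinθ − f = Ma, and torque about the center fR = Iα = kMR²(a/R) gives f = kMa.
Combining, a = g sinθ/(1+k) and f = kMa = kMg sinθ/(1+k).
f = (2/3) × 3.89 × 10 × sin24.3° / 1.667 ≈ 6.40 N.

f ≈ 6.40 N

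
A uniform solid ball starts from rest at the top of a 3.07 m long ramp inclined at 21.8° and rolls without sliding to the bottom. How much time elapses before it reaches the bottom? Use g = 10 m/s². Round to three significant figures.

With I = (2/5)MR², the ratio k = I/(MR²) is 0.4.
Translational: Mg sinθ − f = Ma. Rotational about the CM: fR = Iα = kMRa, so f = kMa.
Hence a = g sinθ/(1+k) = 10×sin21.8°/1.4 = 2.653 m/s².
With constant a from rest, t = √(2L/a) = √(2·3.07/2.653) ≈ 1.52 s.

t ≈ 1.52 s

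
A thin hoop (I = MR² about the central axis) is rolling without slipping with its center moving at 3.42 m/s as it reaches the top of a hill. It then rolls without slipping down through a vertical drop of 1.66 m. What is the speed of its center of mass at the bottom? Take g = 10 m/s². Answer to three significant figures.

Here I = MR², so the shape factor k = I/(MR²) = 1.
Pure rolling means v = ωR; then KE = ½Mv² + ½I(v/R)² = ½(1+k)Mv² = Mv².
Energy conservation: Mv₀² + Mgh = Mv², so v² = v₀² + 2gh/(1+k).
v = √(3.42² + 2×10×1.66/2) = √28.3 ≈ 5.32 m/s.

v ≈ 5.32 m/s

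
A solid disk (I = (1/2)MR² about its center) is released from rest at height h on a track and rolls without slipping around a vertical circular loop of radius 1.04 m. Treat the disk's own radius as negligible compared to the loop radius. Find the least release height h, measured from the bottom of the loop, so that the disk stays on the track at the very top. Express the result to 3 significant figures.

For this body I = (1/2)MR², i.e. k = I/(MR²) = 0.5.
At the top, contact is just lost when gravity alone supplies the centripetal force: Mg = Mv_top²/r, i.e. v_top² = gr.
With ω = v/R, the kinetic energy at speed v is ½(1+k)Mv² = (3/4)Mv².
Energy conservation from release (height h) to the top (height 2r): Mgh = Mg(2r) + (3/4)M·gr.
Thus h_min = 2r + (1+k)r/2 = r(2 + 1.5/2) = 1.04 × 2.75 ≈ 2.86 m.

h_min ≈ 2.86 m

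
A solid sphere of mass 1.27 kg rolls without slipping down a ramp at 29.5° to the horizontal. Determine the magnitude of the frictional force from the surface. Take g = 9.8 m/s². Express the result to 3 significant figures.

f ≈ 1.75 N

The moment of inertia is (2/5)MR², giving k ≡ I/(MR²) = 0.4.
Translational: Mg sinθ − f = Ma. Rotational about the CM: fR = Iα = kMRa, so f = kMa.
Combining, a = g sinθ/(1+k) and f = kMa = kMg sinθ/(1+k).
f = 0.4 × 1.27 × 9.8 × sin29.5° / 1.4 ≈ 1.75 N.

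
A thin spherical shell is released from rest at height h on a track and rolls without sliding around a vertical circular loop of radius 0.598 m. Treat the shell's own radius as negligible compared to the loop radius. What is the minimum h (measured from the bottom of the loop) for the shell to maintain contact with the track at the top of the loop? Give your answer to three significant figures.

h_min ≈ 1.69 m

The moment of inertia is (2/3)MR², giving k ≡ I/(MR²) = 2/3.
At the top of the loop, the minimum-contact condition is Mg = Mv_top²/r, so v_top² = gr.
With ω = v/R, the kinetic energy at speed v is ½(1+k)Mv² = (5/6)Mv².
Energy conservation from release (height h) to the top (height 2r): Mgh = Mg(2r) + (5/6)M·gr.
Thus h_min = 2r + (1+k)r/2 = r(2 + 1.667/2) = 0.598 × 2.833 ≈ 1.69 m.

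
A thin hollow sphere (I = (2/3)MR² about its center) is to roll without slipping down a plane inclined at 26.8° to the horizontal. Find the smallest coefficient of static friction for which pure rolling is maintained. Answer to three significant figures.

For this body I = (2/3)MR², i.e. k = I/(MR²) = 2/3.
Along the incline Mg sinθ − f = Ma, and torque about the center fR = Iα = kMR²(a/R) gives f = kMa.
These give a = g sinθ/(1+k) and the required friction f = kMg sinθ/(1+k).
With N = Mg cosθ, the no-slip condition f ≤ μN gives μ_min = f/N = k tanθ/(1+k).
μ_min = (2/3) × tan26.8° / 1.667 ≈ 0.202.

μ_min ≈ 0.202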